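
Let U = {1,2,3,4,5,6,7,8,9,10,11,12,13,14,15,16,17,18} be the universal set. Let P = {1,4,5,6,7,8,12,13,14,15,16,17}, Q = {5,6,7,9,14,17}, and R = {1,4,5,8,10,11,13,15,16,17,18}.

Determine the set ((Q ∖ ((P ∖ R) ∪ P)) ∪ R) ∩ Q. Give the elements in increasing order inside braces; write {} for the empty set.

{5,9,17}

P ∖ R = {6,7,12,14}
(P ∖ R) ∪ P = {1,4,5,6,7,8,12,13,14,15,16,17}
Q ∖ ((P ∖ R) ∪ P) = {9}
(Q ∖ ((P ∖ R) ∪ P)) ∪ R = {1,4,5,8,9,10,11,13,15,16,17,18}
((Q ∖ ((P ∖ R) ∪ P)) ∪ R) ∩ Q = {5,9,17}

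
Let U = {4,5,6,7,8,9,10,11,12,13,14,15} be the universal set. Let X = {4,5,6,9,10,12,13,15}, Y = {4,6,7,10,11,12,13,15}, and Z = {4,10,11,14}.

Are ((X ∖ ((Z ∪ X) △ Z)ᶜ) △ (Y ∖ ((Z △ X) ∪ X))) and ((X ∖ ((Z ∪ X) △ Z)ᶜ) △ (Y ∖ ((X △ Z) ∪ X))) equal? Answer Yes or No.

Z ∪ X = {4,5,6,9,10,11,12,13,14,15}
(Z ∪ X) △ Z = {5,6,9,12,13,15}
((Z ∪ X) △ Z)ᶜ = {4,7,8,10,11,14}
X ∖ ((Z ∪ X) △ Z)ᶜ = {5,6,9,12,13,15}
Z △ X = {5,6,9,11,12,13,14,15}
(Z △ X) ∪ X = {4,5,6,9,10,11,12,13,14,15}
Y ∖ ((Z △ X) ∪ X) = {7}
(X ∖ ((Z ∪ X) △ Z)ᶜ) △ (Y ∖ ((Z △ X) ∪ X)) = {5,6,7,9,12,13,15}
X △ Z = {5,6,9,11,12,13,14,15}
(X △ Z) ∪ X = {4,5,6,9,10,11,12,13,14,15}
Y ∖ ((X △ Z) ∪ X) = {7}
(X ∖ ((Z ∪ X) △ Z)ᶜ) △ (Y ∖ ((X △ Z) ∪ X)) = {5,6,7,9,12,13,15}
Both equal {5,6,7,9,12,13,15}, so (X ∖ ((Z ∪ X) △ Z)ᶜ) △ (Y ∖ ((Z △ X) ∪ X)) = (X ∖ ((Z ∪ X) △ Z)ᶜ) △ (Y ∖ ((X △ Z) ∪ X)).

Yes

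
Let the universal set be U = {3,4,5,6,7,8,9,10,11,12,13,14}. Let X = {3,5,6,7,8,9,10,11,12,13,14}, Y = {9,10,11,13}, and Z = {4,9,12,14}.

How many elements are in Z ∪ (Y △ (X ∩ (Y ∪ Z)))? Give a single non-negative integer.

4

Y ∪ Z = {4,9,10,11,12,13,14}
X ∩ (Y ∪ Z) = {9,10,11,12,13,14}
Y △ (X ∩ (Y ∪ Z)) = {12,14}
Z ∪ (Y △ (X ∩ (Y ∪ Z))) = {4,9,12,14}
|Z ∪ (Y △ (X ∩ (Y ∪ Z)))| = 4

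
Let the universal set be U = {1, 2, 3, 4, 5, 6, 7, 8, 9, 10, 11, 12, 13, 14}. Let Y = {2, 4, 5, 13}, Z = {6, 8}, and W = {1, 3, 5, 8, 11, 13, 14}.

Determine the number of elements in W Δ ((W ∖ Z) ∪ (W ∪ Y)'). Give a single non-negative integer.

6

W ∖ Z = {1, 3, 5, 11, 13, 14}
W ∪ Y = {1, 2, 3, 4, 5, 8, 11, 13, 14}
(W ∪ Y)' = {6, 7, 9, 10, 12}
(W ∖ Z) ∪ (W ∪ Y)' = {1, 3, 5, 6, 7, 9, 10, 11, 12, 13, 14}
W Δ ((W ∖ Z) ∪ (W ∪ Y)') = {6, 7, 8, 9, 10, 12}
|W Δ ((W ∖ Z) ∪ (W ∪ Y)')| = 6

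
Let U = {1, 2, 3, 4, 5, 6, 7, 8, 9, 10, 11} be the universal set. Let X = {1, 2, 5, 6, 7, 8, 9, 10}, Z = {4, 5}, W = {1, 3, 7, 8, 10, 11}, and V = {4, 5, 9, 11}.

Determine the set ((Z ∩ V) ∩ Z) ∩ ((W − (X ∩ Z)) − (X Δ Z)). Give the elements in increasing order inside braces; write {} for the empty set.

Z ∩ V = {4, 5}
(Z ∩ V) ∩ Z = {4, 5}
X ∩ Z = {5}
W − (X ∩ Z) = {1, 3, 7, 8, 10, 11}
X Δ Z = {1, 2, 4, 6, 7, 8, 9, 10}
(W − (X ∩ Z)) − (X Δ Z) = {3, 11}
((Z ∩ V) ∩ Z) ∩ ((W − (X ∩ Z)) − (X Δ Z)) = {}

{}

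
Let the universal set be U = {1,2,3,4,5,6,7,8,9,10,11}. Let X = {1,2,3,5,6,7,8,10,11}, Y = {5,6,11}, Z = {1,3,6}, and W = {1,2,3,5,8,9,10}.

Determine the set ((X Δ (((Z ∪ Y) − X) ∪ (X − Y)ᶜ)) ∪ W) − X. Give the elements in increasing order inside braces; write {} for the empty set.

{4,9}

Z ∪ Y = {1,3,5,6,11}
(Z ∪ Y) − X = {}
X − Y = {1,2,3,7,8,10}
(X − Y)ᶜ = {4,5,6,9,11}
((Z ∪ Y) − X) ∪ (X − Y)ᶜ = {4,5,6,9,11}
X Δ (((Z ∪ Y) − X) ∪ (X − Y)ᶜ) = {1,2,3,4,7,8,9,10}
(X Δ (((Z ∪ Y) − X) ∪ (X − Y)ᶜ)) ∪ W = {1,2,3,4,5,7,8,9,10}
((X Δ (((Z ∪ Y) − X) ∪ (X − Y)ᶜ)) ∪ W) − X = {4,9}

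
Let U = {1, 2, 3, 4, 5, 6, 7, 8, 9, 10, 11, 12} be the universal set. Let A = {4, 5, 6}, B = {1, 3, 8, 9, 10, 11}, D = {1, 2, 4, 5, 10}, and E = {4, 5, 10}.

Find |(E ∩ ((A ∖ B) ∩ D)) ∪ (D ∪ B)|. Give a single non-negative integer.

9

A ∖ B = {4, 5, 6}
(A ∖ B) ∩ D = {4, 5}
E ∩ ((A ∖ B) ∩ D) = {4, 5}
D ∪ B = {1, 2, 3, 4, 5, 8, 9, 10, 11}
(E ∩ ((A ∖ B) ∩ D)) ∪ (D ∪ B) = {1, 2, 3, 4, 5, 8, 9, 10, 11}
|(E ∩ ((A ∖ B) ∩ D)) ∪ (D ∪ B)| = 9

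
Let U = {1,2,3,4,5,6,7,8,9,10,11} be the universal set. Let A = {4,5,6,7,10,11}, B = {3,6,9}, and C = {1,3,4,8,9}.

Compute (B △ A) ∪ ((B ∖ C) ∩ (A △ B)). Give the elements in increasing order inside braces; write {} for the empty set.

B △ A = {3,4,5,7,9,10,11}
B ∖ C = {6}
A △ B = {3,4,5,7,9,10,11}
(B ∖ C) ∩ (A △ B) = {}
(B △ A) ∪ ((B ∖ C) ∩ (A △ B)) = {3,4,5,7,9,10,11}

{3,4,5,7,9,10,11}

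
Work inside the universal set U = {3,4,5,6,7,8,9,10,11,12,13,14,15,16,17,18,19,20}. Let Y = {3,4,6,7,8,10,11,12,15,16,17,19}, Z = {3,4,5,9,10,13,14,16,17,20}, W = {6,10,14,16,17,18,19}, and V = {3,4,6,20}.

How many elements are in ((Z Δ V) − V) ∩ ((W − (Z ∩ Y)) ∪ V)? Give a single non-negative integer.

Z Δ V = {5,6,9,10,13,14,16,17}
(Z Δ V) − V = {5,9,10,13,14,16,17}
Z ∩ Y = {3,4,10,16,17}
W − (Z ∩ Y) = {6,14,18,19}
(W − (Z ∩ Y)) ∪ V = {3,4,6,14,18,19,20}
((Z Δ V) − V) ∩ ((W − (Z ∩ Y)) ∪ V) = {14}
|((Z Δ V) − V) ∩ ((W − (Z ∩ Y)) ∪ V)| = 1

1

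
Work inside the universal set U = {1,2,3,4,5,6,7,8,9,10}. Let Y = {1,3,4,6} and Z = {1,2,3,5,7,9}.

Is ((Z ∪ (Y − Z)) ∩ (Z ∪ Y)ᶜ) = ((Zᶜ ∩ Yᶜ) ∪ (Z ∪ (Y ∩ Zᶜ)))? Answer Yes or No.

No

Y − Z = {4,6}
Z ∪ (Y − Z) = {1,2,3,4,5,6,7,9}
Z ∪ Y = {1,2,3,4,5,6,7,9}
(Z ∪ Y)ᶜ = {8,10}
(Z ∪ (Y − Z)) ∩ (Z ∪ Y)ᶜ = {}
Zᶜ = {4,6,8,10}
Yᶜ = {2,5,7,8,9,10}
Zᶜ ∩ Yᶜ = {8,10}
Y ∩ Zᶜ = {4,6}
Z ∪ (Y ∩ Zᶜ) = {1,2,3,4,5,6,7,9}
(Zᶜ ∩ Yᶜ) ∪ (Z ∪ (Y ∩ Zᶜ)) = {1,2,3,4,5,6,7,8,9,10}
1 ∈ (Zᶜ ∩ Yᶜ) ∪ (Z ∪ (Y ∩ Zᶜ)) but 1 ∉ (Z ∪ (Y − Z)) ∩ (Z ∪ Y)ᶜ, so they differ.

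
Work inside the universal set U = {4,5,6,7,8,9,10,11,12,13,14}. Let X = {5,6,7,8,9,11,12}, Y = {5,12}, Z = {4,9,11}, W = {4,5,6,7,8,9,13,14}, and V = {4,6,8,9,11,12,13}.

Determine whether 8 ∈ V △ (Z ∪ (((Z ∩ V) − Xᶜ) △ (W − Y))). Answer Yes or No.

8 ∉ Z and 8 ∈ V, so 8 ∉ Z ∩ V
8 ∈ X, so 8 ∉ Xᶜ
8 ∉ (Z ∩ V) and 8 ∉ Xᶜ, so 8 ∉ (Z ∩ V) − Xᶜ
8 ∈ W and 8 ∉ Y, so 8 ∈ W − Y
8 ∉ ((Z ∩ V) − Xᶜ) and 8 ∈ (W − Y), so 8 ∈ ((Z ∩ V) − Xᶜ) △ (W − Y)
8 ∉ Z and 8 ∈ (((Z ∩ V) − Xᶜ) △ (W − Y)), so 8 ∈ Z ∪ (((Z ∩ V) − Xᶜ) △ (W − Y))
8 ∈ V and 8 ∈ (Z ∪ (((Z ∩ V) − Xᶜ) △ (W − Y))), so 8 ∉ V △ (Z ∪ (((Z ∩ V) − Xᶜ) △ (W − Y)))

No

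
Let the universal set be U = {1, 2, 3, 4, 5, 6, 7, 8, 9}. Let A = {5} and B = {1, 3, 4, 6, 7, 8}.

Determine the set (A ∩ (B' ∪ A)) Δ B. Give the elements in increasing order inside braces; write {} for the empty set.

{1, 3, 4, 5, 6, 7, 8}

B' = {2, 5, 9}
B' ∪ A = {2, 5, 9}
A ∩ (B' ∪ A) = {5}
(A ∩ (B' ∪ A)) Δ B = {1, 3, 4, 5, 6, 7, 8}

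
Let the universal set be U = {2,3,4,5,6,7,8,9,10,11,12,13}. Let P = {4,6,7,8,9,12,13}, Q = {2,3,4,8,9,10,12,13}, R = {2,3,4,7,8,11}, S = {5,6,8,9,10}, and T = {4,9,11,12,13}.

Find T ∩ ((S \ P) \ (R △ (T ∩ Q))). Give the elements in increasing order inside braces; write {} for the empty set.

{}

S \ P = {5,10}
T ∩ Q = {4,9,12,13}
R △ (T ∩ Q) = {2,3,7,8,9,11,12,13}
(S \ P) \ (R △ (T ∩ Q)) = {5,10}
T ∩ ((S \ P) \ (R △ (T ∩ Q))) = {}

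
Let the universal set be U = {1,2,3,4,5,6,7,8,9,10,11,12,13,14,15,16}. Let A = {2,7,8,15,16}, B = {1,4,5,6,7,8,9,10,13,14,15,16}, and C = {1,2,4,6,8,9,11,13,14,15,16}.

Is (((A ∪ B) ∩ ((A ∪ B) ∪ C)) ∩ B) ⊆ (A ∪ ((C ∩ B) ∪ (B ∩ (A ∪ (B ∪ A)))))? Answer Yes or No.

A ∪ B = {1,2,4,5,6,7,8,9,10,13,14,15,16}
(A ∪ B) ∪ C = {1,2,4,5,6,7,8,9,10,11,13,14,15,16}
(A ∪ B) ∩ ((A ∪ B) ∪ C) = {1,2,4,5,6,7,8,9,10,13,14,15,16}
((A ∪ B) ∩ ((A ∪ B) ∪ C)) ∩ B = {1,4,5,6,7,8,9,10,13,14,15,16}
C ∩ B = {1,4,6,8,9,13,14,15,16}
B ∪ A = {1,2,4,5,6,7,8,9,10,13,14,15,16}
A ∪ (B ∪ A) = {1,2,4,5,6,7,8,9,10,13,14,15,16}
B ∩ (A ∪ (B ∪ A)) = {1,4,5,6,7,8,9,10,13,14,15,16}
(C ∩ B) ∪ (B ∩ (A ∪ (B ∪ A))) = {1,4,5,6,7,8,9,10,13,14,15,16}
A ∪ ((C ∩ B) ∪ (B ∩ (A ∪ (B ∪ A)))) = {1,2,4,5,6,7,8,9,10,13,14,15,16}
Every element of {1,4,5,6,7,8,9,10,13,14,15,16} is in {1,2,4,5,6,7,8,9,10,13,14,15,16}, so ((A ∪ B) ∩ ((A ∪ B) ∪ C)) ∩ B ⊆ A ∪ ((C ∩ B) ∪ (B ∩ (A ∪ (B ∪ A)))).

Yes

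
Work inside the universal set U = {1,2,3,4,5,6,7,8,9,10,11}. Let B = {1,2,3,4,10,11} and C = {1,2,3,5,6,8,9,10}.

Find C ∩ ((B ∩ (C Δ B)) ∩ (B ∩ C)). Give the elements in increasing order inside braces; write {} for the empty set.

{}

C Δ B = {4,5,6,8,9,11}
B ∩ (C Δ B) = {4,11}
B ∩ C = {1,2,3,10}
(B ∩ (C Δ B)) ∩ (B ∩ C) = {}
C ∩ ((B ∩ (C Δ B)) ∩ (B ∩ C)) = {}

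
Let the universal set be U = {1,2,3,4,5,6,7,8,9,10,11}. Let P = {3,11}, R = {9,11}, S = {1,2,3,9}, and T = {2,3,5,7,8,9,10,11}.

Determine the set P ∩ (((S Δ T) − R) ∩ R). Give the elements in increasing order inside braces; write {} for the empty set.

S Δ T = {1,5,7,8,10,11}
(S Δ T) − R = {1,5,7,8,10}
((S Δ T) − R) ∩ R = {}
P ∩ (((S Δ T) − R) ∩ R) = {}

{}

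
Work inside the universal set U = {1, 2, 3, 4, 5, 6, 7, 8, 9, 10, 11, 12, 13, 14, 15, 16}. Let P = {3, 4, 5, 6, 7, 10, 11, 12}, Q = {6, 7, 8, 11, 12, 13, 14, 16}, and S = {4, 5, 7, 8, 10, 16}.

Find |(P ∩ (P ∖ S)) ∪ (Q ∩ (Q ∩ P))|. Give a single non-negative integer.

5

P ∖ S = {3, 6, 11, 12}
P ∩ (P ∖ S) = {3, 6, 11, 12}
Q ∩ P = {6, 7, 11, 12}
Q ∩ (Q ∩ P) = {6, 7, 11, 12}
(P ∩ (P ∖ S)) ∪ (Q ∩ (Q ∩ P)) = {3, 6, 7, 11, 12}
|(P ∩ (P ∖ S)) ∪ (Q ∩ (Q ∩ P))| = 5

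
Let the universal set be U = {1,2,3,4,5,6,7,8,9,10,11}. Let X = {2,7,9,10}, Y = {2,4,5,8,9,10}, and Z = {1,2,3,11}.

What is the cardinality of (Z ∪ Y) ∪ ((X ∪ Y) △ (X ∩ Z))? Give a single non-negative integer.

Z ∪ Y = {1,2,3,4,5,8,9,10,11}
X ∪ Y = {2,4,5,7,8,9,10}
X ∩ Z = {2}
(X ∪ Y) △ (X ∩ Z) = {4,5,7,8,9,10}
(Z ∪ Y) ∪ ((X ∪ Y) △ (X ∩ Z)) = {1,2,3,4,5,7,8,9,10,11}
|(Z ∪ Y) ∪ ((X ∪ Y) △ (X ∩ Z))| = 10

10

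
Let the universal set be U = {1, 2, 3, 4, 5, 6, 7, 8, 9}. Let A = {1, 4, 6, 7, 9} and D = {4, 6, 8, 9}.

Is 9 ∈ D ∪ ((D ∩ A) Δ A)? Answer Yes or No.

Yes

9 ∈ D and 9 ∈ A, so 9 ∈ D ∩ A
9 ∈ (D ∩ A) and 9 ∈ A, so 9 ∉ (D ∩ A) Δ A
9 ∈ D and 9 ∉ ((D ∩ A) Δ A), so 9 ∈ D ∪ ((D ∩ A) Δ A)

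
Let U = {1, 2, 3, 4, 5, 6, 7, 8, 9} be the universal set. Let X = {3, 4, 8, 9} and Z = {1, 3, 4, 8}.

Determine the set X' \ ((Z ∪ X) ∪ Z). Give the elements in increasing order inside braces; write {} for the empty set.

X' = {1, 2, 5, 6, 7}
Z ∪ X = {1, 3, 4, 8, 9}
(Z ∪ X) ∪ Z = {1, 3, 4, 8, 9}
X' \ ((Z ∪ X) ∪ Z) = {2, 5, 6, 7}

{2, 5, 6, 7}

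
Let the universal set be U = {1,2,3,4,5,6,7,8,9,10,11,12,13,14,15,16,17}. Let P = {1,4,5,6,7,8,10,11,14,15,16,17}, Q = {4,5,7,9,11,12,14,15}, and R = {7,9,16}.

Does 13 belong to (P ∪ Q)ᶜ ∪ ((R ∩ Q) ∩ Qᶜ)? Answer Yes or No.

13 ∉ P and 13 ∉ Q, so 13 ∉ P ∪ Q
13 ∈ (P ∪ Q)ᶜ since 13 ∉ (P ∪ Q)
13 ∉ R and 13 ∉ Q, so 13 ∉ R ∩ Q
13 ∉ Q, so 13 ∈ Qᶜ
13 ∉ (R ∩ Q) and 13 ∈ Qᶜ, so 13 ∉ (R ∩ Q) ∩ Qᶜ
13 ∈ (P ∪ Q)ᶜ and 13 ∉ ((R ∩ Q) ∩ Qᶜ), so 13 ∈ (P ∪ Q)ᶜ ∪ ((R ∩ Q) ∩ Qᶜ)

Yes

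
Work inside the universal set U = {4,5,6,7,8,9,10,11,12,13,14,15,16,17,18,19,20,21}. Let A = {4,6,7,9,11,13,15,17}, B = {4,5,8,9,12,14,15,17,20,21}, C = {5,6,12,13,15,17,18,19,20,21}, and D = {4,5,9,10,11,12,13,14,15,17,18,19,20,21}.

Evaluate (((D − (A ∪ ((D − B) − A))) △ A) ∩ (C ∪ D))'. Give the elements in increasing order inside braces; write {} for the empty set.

{7,8,10,16,18,19}

D − B = {10,11,13,18,19}
(D − B) − A = {10,18,19}
A ∪ ((D − B) − A) = {4,6,7,9,10,11,13,15,17,18,19}
D − (A ∪ ((D − B) − A)) = {5,12,14,20,21}
(D − (A ∪ ((D − B) − A))) △ A = {4,5,6,7,9,11,12,13,14,15,17,20,21}
C ∪ D = {4,5,6,9,10,11,12,13,14,15,17,18,19,20,21}
((D − (A ∪ ((D − B) − A))) △ A) ∩ (C ∪ D) = {4,5,6,9,11,12,13,14,15,17,20,21}
(((D − (A ∪ ((D − B) − A))) △ A) ∩ (C ∪ D))' = {7,8,10,16,18,19}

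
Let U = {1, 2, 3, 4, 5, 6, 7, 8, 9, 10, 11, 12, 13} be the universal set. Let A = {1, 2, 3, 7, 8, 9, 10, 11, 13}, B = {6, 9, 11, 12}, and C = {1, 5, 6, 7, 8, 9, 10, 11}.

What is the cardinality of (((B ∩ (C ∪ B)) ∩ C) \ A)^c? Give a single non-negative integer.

C ∪ B = {1, 5, 6, 7, 8, 9, 10, 11, 12}
B ∩ (C ∪ B) = {6, 9, 11, 12}
(B ∩ (C ∪ B)) ∩ C = {6, 9, 11}
((B ∩ (C ∪ B)) ∩ C) \ A = {6}
(((B ∩ (C ∪ B)) ∩ C) \ A)^c = {1, 2, 3, 4, 5, 7, 8, 9, 10, 11, 12, 13}
|(((B ∩ (C ∪ B)) ∩ C) \ A)^c| = 12

12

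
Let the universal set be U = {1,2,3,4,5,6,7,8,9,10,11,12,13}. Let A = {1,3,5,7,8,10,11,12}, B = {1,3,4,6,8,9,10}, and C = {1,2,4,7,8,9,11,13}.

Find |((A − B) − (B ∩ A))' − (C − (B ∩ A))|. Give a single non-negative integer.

A − B = {5,7,11,12}
B ∩ A = {1,3,8,10}
(A − B) − (B ∩ A) = {5,7,11,12}
((A − B) − (B ∩ A))' = {1,2,3,4,6,8,9,10,13}
C − (B ∩ A) = {2,4,7,9,11,13}
((A − B) − (B ∩ A))' − (C − (B ∩ A)) = {1,3,6,8,10}
|((A − B) − (B ∩ A))' − (C − (B ∩ A))| = 5

5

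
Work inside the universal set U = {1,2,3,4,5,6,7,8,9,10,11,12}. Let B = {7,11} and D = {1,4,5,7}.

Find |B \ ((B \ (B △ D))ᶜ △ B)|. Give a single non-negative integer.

B △ D = {1,4,5,11}
B \ (B △ D) = {7}
(B \ (B △ D))ᶜ = {1,2,3,4,5,6,8,9,10,11,12}
(B \ (B △ D))ᶜ △ B = {1,2,3,4,5,6,7,8,9,10,12}
B \ ((B \ (B △ D))ᶜ △ B) = {11}
|B \ ((B \ (B △ D))ᶜ △ B)| = 1

1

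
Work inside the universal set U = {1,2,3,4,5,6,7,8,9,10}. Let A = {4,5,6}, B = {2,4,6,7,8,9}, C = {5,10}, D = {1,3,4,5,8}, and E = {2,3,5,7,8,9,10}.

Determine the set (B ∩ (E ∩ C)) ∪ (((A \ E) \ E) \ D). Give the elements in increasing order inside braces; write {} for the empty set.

E ∩ C = {5,10}
B ∩ (E ∩ C) = {}
A \ E = {4,6}
(A \ E) \ E = {4,6}
((A \ E) \ E) \ D = {6}
(B ∩ (E ∩ C)) ∪ (((A \ E) \ E) \ D) = {6}

{6}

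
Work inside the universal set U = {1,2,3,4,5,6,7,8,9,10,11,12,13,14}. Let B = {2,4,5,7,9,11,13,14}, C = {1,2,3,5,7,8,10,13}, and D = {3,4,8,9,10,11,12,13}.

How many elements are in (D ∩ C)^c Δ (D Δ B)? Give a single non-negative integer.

8

D ∩ C = {3,8,10,13}
(D ∩ C)^c = {1,2,4,5,6,7,9,11,12,14}
D Δ B = {2,3,5,7,8,10,12,14}
(D ∩ C)^c Δ (D Δ B) = {1,3,4,6,8,9,10,11}
|(D ∩ C)^c Δ (D Δ B)| = 8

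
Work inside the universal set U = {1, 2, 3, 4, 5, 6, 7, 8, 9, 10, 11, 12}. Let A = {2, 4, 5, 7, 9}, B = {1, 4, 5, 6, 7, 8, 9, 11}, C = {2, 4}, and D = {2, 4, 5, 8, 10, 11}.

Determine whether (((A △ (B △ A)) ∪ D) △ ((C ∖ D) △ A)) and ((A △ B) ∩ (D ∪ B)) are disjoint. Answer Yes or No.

B △ A = {1, 2, 6, 8, 11}
A △ (B △ A) = {1, 4, 5, 6, 7, 8, 9, 11}
(A △ (B △ A)) ∪ D = {1, 2, 4, 5, 6, 7, 8, 9, 10, 11}
C ∖ D = {}
(C ∖ D) △ A = {2, 4, 5, 7, 9}
((A △ (B △ A)) ∪ D) △ ((C ∖ D) △ A) = {1, 6, 8, 10, 11}
A △ B = {1, 2, 6, 8, 11}
D ∪ B = {1, 2, 4, 5, 6, 7, 8, 9, 10, 11}
(A △ B) ∩ (D ∪ B) = {1, 2, 6, 8, 11}
1 lies in both, so they are not disjoint.

No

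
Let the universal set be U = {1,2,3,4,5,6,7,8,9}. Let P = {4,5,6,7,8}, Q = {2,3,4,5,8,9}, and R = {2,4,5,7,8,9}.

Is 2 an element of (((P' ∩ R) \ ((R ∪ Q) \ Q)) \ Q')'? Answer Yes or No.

2 ∉ P, so 2 ∈ P'
2 ∈ P' and 2 ∈ R, so 2 ∈ P' ∩ R
2 ∈ R and 2 ∈ Q, so 2 ∈ R ∪ Q
2 ∈ (R ∪ Q) and 2 ∈ Q, so 2 ∉ (R ∪ Q) \ Q
2 ∈ (P' ∩ R) and 2 ∉ ((R ∪ Q) \ Q), so 2 ∈ (P' ∩ R) \ ((R ∪ Q) \ Q)
2 ∈ Q, so 2 ∉ Q'
2 ∈ ((P' ∩ R) \ ((R ∪ Q) \ Q)) and 2 ∉ Q', so 2 ∈ ((P' ∩ R) \ ((R ∪ Q) \ Q)) \ Q'
2 ∉ (((P' ∩ R) \ ((R ∪ Q) \ Q)) \ Q')' since 2 ∈ (((P' ∩ R) \ ((R ∪ Q) \ Q)) \ Q')

No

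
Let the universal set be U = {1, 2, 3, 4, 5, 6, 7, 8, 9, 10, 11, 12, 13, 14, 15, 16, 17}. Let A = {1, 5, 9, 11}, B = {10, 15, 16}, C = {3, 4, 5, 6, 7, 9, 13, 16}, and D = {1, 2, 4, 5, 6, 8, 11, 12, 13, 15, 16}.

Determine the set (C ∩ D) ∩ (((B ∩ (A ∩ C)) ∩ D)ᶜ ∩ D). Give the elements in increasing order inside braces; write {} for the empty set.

C ∩ D = {4, 5, 6, 13, 16}
A ∩ C = {5, 9}
B ∩ (A ∩ C) = {}
(B ∩ (A ∩ C)) ∩ D = {}
((B ∩ (A ∩ C)) ∩ D)ᶜ = {1, 2, 3, 4, 5, 6, 7, 8, 9, 10, 11, 12, 13, 14, 15, 16, 17}
((B ∩ (A ∩ C)) ∩ D)ᶜ ∩ D = {1, 2, 4, 5, 6, 8, 11, 12, 13, 15, 16}
(C ∩ D) ∩ (((B ∩ (A ∩ C)) ∩ D)ᶜ ∩ D) = {4, 5, 6, 13, 16}

{4, 5, 6, 13, 16}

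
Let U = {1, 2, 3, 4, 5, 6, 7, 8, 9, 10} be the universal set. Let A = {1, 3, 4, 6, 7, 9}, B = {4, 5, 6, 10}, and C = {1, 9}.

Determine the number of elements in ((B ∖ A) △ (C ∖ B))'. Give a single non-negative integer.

6

B ∖ A = {5, 10}
C ∖ B = {1, 9}
(B ∖ A) △ (C ∖ B) = {1, 5, 9, 10}
((B ∖ A) △ (C ∖ B))' = {2, 3, 4, 6, 7, 8}
|((B ∖ A) △ (C ∖ B))'| = 6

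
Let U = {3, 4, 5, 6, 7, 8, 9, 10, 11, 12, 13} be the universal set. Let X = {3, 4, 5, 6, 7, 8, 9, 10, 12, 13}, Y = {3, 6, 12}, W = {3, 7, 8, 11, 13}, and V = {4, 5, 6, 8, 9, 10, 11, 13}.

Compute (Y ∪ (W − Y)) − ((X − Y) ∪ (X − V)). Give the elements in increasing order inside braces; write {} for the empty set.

W − Y = {7, 8, 11, 13}
Y ∪ (W − Y) = {3, 6, 7, 8, 11, 12, 13}
X − Y = {4, 5, 7, 8, 9, 10, 13}
X − V = {3, 7, 12}
(X − Y) ∪ (X − V) = {3, 4, 5, 7, 8, 9, 10, 12, 13}
(Y ∪ (W − Y)) − ((X − Y) ∪ (X − V)) = {6, 11}

{6, 11}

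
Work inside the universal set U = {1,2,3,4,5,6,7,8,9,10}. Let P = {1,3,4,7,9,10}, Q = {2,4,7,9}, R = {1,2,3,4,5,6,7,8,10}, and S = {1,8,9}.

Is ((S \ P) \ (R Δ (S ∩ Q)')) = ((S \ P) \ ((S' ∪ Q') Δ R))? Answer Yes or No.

S \ P = {8}
S ∩ Q = {9}
(S ∩ Q)' = {1,2,3,4,5,6,7,8,10}
R Δ (S ∩ Q)' = {}
(S \ P) \ (R Δ (S ∩ Q)') = {8}
S' = {2,3,4,5,6,7,10}
Q' = {1,3,5,6,8,10}
S' ∪ Q' = {1,2,3,4,5,6,7,8,10}
(S' ∪ Q') Δ R = {}
(S \ P) \ ((S' ∪ Q') Δ R) = {8}
Both equal {8}, so (S \ P) \ (R Δ (S ∩ Q)') = (S \ P) \ ((S' ∪ Q') Δ R).

Yes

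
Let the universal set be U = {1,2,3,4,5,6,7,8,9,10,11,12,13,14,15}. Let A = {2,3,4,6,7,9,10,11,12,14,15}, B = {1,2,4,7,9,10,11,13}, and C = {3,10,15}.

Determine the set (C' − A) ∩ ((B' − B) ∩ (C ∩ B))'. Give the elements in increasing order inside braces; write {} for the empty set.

{1,5,8,13}

C' = {1,2,4,5,6,7,8,9,11,12,13,14}
C' − A = {1,5,8,13}
B' = {3,5,6,8,12,14,15}
B' − B = {3,5,6,8,12,14,15}
C ∩ B = {10}
(B' − B) ∩ (C ∩ B) = {}
((B' − B) ∩ (C ∩ B))' = {1,2,3,4,5,6,7,8,9,10,11,12,13,14,15}
(C' − A) ∩ ((B' − B) ∩ (C ∩ B))' = {1,5,8,13}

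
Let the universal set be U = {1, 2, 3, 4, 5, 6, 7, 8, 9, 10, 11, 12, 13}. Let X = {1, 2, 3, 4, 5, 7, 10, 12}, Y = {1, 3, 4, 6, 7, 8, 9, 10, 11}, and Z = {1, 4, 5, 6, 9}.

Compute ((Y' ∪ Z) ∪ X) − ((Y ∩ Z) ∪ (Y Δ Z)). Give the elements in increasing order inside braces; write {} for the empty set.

Y' = {2, 5, 12, 13}
Y' ∪ Z = {1, 2, 4, 5, 6, 9, 12, 13}
(Y' ∪ Z) ∪ X = {1, 2, 3, 4, 5, 6, 7, 9, 10, 12, 13}
Y ∩ Z = {1, 4, 6, 9}
Y Δ Z = {3, 5, 7, 8, 10, 11}
(Y ∩ Z) ∪ (Y Δ Z) = {1, 3, 4, 5, 6, 7, 8, 9, 10, 11}
((Y' ∪ Z) ∪ X) − ((Y ∩ Z) ∪ (Y Δ Z)) = {2, 12, 13}

{2, 12, 13}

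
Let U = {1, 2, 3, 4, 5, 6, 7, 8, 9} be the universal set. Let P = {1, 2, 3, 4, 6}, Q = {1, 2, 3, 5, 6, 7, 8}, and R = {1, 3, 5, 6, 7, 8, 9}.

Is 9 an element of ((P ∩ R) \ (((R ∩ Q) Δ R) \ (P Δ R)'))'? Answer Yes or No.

9 ∉ P and 9 ∈ R, so 9 ∉ P ∩ R
9 ∈ R and 9 ∉ Q, so 9 ∉ R ∩ Q
9 ∉ (R ∩ Q) and 9 ∈ R, so 9 ∈ (R ∩ Q) Δ R
9 ∉ P and 9 ∈ R, so 9 ∈ P Δ R
9 ∉ (P Δ R)' since 9 ∈ (P Δ R)
9 ∈ ((R ∩ Q) Δ R) and 9 ∉ (P Δ R)', so 9 ∈ ((R ∩ Q) Δ R) \ (P Δ R)'
9 ∉ (P ∩ R) and 9 ∈ (((R ∩ Q) Δ R) \ (P Δ R)'), so 9 ∉ (P ∩ R) \ (((R ∩ Q) Δ R) \ (P Δ R)')
9 ∈ ((P ∩ R) \ (((R ∩ Q) Δ R) \ (P Δ R)'))' since 9 ∉ ((P ∩ R) \ (((R ∩ Q) Δ R) \ (P Δ R)'))

Yes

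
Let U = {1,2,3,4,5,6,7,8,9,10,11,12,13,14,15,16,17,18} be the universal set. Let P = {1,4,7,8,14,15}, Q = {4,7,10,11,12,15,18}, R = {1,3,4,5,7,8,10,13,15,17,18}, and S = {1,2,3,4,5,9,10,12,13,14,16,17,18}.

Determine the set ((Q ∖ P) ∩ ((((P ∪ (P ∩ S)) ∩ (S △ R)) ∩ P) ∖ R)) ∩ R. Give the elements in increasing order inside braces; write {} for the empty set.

Q ∖ P = {10,11,12,18}
P ∩ S = {1,4,14}
P ∪ (P ∩ S) = {1,4,7,8,14,15}
S △ R = {2,7,8,9,12,14,15,16}
(P ∪ (P ∩ S)) ∩ (S △ R) = {7,8,14,15}
((P ∪ (P ∩ S)) ∩ (S △ R)) ∩ P = {7,8,14,15}
(((P ∪ (P ∩ S)) ∩ (S △ R)) ∩ P) ∖ R = {14}
(Q ∖ P) ∩ ((((P ∪ (P ∩ S)) ∩ (S △ R)) ∩ P) ∖ R) = {}
((Q ∖ P) ∩ ((((P ∪ (P ∩ S)) ∩ (S △ R)) ∩ P) ∖ R)) ∩ R = {}

{}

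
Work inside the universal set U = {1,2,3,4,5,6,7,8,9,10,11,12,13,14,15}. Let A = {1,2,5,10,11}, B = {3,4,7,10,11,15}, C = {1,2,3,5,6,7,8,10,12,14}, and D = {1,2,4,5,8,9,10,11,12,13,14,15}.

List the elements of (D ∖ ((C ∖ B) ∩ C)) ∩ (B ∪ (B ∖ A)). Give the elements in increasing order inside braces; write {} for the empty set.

C ∖ B = {1,2,5,6,8,12,14}
(C ∖ B) ∩ C = {1,2,5,6,8,12,14}
D ∖ ((C ∖ B) ∩ C) = {4,9,10,11,13,15}
B ∖ A = {3,4,7,15}
B ∪ (B ∖ A) = {3,4,7,10,11,15}
(D ∖ ((C ∖ B) ∩ C)) ∩ (B ∪ (B ∖ A)) = {4,10,11,15}

{4,10,11,15}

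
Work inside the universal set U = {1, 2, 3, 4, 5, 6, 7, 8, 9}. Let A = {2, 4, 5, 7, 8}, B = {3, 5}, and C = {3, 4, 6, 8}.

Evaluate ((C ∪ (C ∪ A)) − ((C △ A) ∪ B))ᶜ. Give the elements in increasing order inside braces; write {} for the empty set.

{1, 2, 3, 5, 6, 7, 9}

C ∪ A = {2, 3, 4, 5, 6, 7, 8}
C ∪ (C ∪ A) = {2, 3, 4, 5, 6, 7, 8}
C △ A = {2, 3, 5, 6, 7}
(C △ A) ∪ B = {2, 3, 5, 6, 7}
(C ∪ (C ∪ A)) − ((C △ A) ∪ B) = {4, 8}
((C ∪ (C ∪ A)) − ((C △ A) ∪ B))ᶜ = {1, 2, 3, 5, 6, 7, 9}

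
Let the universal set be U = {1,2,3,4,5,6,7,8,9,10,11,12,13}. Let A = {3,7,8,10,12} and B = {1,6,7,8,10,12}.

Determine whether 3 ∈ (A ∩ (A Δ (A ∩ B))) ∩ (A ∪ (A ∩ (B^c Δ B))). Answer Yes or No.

Yes

3 ∈ A and 3 ∉ B, so 3 ∉ A ∩ B
3 ∈ A and 3 ∉ (A ∩ B), so 3 ∈ A Δ (A ∩ B)
3 ∈ A and 3 ∈ (A Δ (A ∩ B)), so 3 ∈ A ∩ (A Δ (A ∩ B))
3 ∉ B, so 3 ∈ B^c
3 ∈ B^c and 3 ∉ B, so 3 ∈ B^c Δ B
3 ∈ A and 3 ∈ (B^c Δ B), so 3 ∈ A ∩ (B^c Δ B)
3 ∈ A and 3 ∈ (A ∩ (B^c Δ B)), so 3 ∈ A ∪ (A ∩ (B^c Δ B))
3 ∈ (A ∩ (A Δ (A ∩ B))) and 3 ∈ (A ∪ (A ∩ (B^c Δ B))), so 3 ∈ (A ∩ (A Δ (A ∩ B))) ∩ (A ∪ (A ∩ (B^c Δ B)))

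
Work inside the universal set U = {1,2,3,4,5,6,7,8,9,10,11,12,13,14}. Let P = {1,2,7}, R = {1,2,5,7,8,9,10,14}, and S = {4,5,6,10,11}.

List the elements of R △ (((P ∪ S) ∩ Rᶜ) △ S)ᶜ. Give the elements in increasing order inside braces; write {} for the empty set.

P ∪ S = {1,2,4,5,6,7,10,11}
Rᶜ = {3,4,6,11,12,13}
(P ∪ S) ∩ Rᶜ = {4,6,11}
((P ∪ S) ∩ Rᶜ) △ S = {5,10}
(((P ∪ S) ∩ Rᶜ) △ S)ᶜ = {1,2,3,4,6,7,8,9,11,12,13,14}
R △ (((P ∪ S) ∩ Rᶜ) △ S)ᶜ = {3,4,5,6,10,11,12,13}

{3,4,5,6,10,11,12,13}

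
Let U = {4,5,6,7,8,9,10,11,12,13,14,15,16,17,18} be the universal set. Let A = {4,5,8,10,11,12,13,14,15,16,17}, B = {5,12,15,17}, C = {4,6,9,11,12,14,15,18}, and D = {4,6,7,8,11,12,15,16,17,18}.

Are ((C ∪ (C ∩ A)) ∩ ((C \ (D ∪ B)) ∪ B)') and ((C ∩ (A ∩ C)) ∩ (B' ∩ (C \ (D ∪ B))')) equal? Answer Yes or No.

C ∩ A = {4,11,12,14,15}
C ∪ (C ∩ A) = {4,6,9,11,12,14,15,18}
D ∪ B = {4,5,6,7,8,11,12,15,16,17,18}
C \ (D ∪ B) = {9,14}
(C \ (D ∪ B)) ∪ B = {5,9,12,14,15,17}
((C \ (D ∪ B)) ∪ B)' = {4,6,7,8,10,11,13,16,18}
(C ∪ (C ∩ A)) ∩ ((C \ (D ∪ B)) ∪ B)' = {4,6,11,18}
A ∩ C = {4,11,12,14,15}
C ∩ (A ∩ C) = {4,11,12,14,15}
B' = {4,6,7,8,9,10,11,13,14,16,18}
(C \ (D ∪ B))' = {4,5,6,7,8,10,11,12,13,15,16,17,18}
B' ∩ (C \ (D ∪ B))' = {4,6,7,8,10,11,13,16,18}
(C ∩ (A ∩ C)) ∩ (B' ∩ (C \ (D ∪ B))') = {4,11}
6 ∈ (C ∪ (C ∩ A)) ∩ ((C \ (D ∪ B)) ∪ B)' but 6 ∉ (C ∩ (A ∩ C)) ∩ (B' ∩ (C \ (D ∪ B))'), so they differ.

No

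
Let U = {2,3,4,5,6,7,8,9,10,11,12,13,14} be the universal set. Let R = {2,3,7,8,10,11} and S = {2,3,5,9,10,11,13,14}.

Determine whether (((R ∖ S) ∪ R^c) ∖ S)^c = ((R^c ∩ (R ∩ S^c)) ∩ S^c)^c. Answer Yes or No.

R ∖ S = {7,8}
R^c = {4,5,6,9,12,13,14}
(R ∖ S) ∪ R^c = {4,5,6,7,8,9,12,13,14}
((R ∖ S) ∪ R^c) ∖ S = {4,6,7,8,12}
(((R ∖ S) ∪ R^c) ∖ S)^c = {2,3,5,9,10,11,13,14}
S^c = {4,6,7,8,12}
R ∩ S^c = {7,8}
R^c ∩ (R ∩ S^c) = {}
(R^c ∩ (R ∩ S^c)) ∩ S^c = {}
((R^c ∩ (R ∩ S^c)) ∩ S^c)^c = {2,3,4,5,6,7,8,9,10,11,12,13,14}
4 ∈ ((R^c ∩ (R ∩ S^c)) ∩ S^c)^c but 4 ∉ (((R ∖ S) ∪ R^c) ∖ S)^c, so they differ.

No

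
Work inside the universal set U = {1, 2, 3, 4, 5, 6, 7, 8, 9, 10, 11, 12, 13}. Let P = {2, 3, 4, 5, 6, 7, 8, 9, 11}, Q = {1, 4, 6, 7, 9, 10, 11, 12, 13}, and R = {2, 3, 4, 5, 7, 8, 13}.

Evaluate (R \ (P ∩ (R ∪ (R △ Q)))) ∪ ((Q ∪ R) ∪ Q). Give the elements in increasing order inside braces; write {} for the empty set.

{1, 2, 3, 4, 5, 6, 7, 8, 9, 10, 11, 12, 13}

R △ Q = {1, 2, 3, 5, 6, 8, 9, 10, 11, 12}
R ∪ (R △ Q) = {1, 2, 3, 4, 5, 6, 7, 8, 9, 10, 11, 12, 13}
P ∩ (R ∪ (R △ Q)) = {2, 3, 4, 5, 6, 7, 8, 9, 11}
R \ (P ∩ (R ∪ (R △ Q))) = {13}
Q ∪ R = {1, 2, 3, 4, 5, 6, 7, 8, 9, 10, 11, 12, 13}
(Q ∪ R) ∪ Q = {1, 2, 3, 4, 5, 6, 7, 8, 9, 10, 11, 12, 13}
(R \ (P ∩ (R ∪ (R △ Q)))) ∪ ((Q ∪ R) ∪ Q) = {1, 2, 3, 4, 5, 6, 7, 8, 9, 10, 11, 12, 13}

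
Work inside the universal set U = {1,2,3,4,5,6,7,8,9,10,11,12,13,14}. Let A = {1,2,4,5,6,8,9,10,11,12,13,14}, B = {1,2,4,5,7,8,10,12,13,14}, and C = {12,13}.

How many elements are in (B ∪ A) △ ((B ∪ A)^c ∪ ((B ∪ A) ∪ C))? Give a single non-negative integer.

1

B ∪ A = {1,2,4,5,6,7,8,9,10,11,12,13,14}
(B ∪ A)^c = {3}
(B ∪ A) ∪ C = {1,2,4,5,6,7,8,9,10,11,12,13,14}
(B ∪ A)^c ∪ ((B ∪ A) ∪ C) = {1,2,3,4,5,6,7,8,9,10,11,12,13,14}
(B ∪ A) △ ((B ∪ A)^c ∪ ((B ∪ A) ∪ C)) = {3}
|(B ∪ A) △ ((B ∪ A)^c ∪ ((B ∪ A) ∪ C))| = 1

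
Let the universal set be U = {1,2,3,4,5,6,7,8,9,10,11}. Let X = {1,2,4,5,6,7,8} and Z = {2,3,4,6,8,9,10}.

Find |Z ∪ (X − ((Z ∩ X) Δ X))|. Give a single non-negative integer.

7

Z ∩ X = {2,4,6,8}
(Z ∩ X) Δ X = {1,5,7}
X − ((Z ∩ X) Δ X) = {2,4,6,8}
Z ∪ (X − ((Z ∩ X) Δ X)) = {2,3,4,6,8,9,10}
|Z ∪ (X − ((Z ∩ X) Δ X))| = 7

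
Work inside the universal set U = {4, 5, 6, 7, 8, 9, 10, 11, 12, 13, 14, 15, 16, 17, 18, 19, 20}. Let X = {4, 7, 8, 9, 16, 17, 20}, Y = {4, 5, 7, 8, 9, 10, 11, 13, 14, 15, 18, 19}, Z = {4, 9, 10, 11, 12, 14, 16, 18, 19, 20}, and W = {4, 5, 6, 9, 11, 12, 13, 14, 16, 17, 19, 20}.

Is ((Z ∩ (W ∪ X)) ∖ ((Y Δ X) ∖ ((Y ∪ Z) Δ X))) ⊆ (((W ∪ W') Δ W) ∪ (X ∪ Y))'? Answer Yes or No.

No

W ∪ X = {4, 5, 6, 7, 8, 9, 11, 12, 13, 14, 16, 17, 19, 20}
Z ∩ (W ∪ X) = {4, 9, 11, 12, 14, 16, 19, 20}
Y Δ X = {5, 10, 11, 13, 14, 15, 16, 17, 18, 19, 20}
Y ∪ Z = {4, 5, 7, 8, 9, 10, 11, 12, 13, 14, 15, 16, 18, 19, 20}
(Y ∪ Z) Δ X = {5, 10, 11, 12, 13, 14, 15, 17, 18, 19}
(Y Δ X) ∖ ((Y ∪ Z) Δ X) = {16, 20}
(Z ∩ (W ∪ X)) ∖ ((Y Δ X) ∖ ((Y ∪ Z) Δ X)) = {4, 9, 11, 12, 14, 19}
W' = {7, 8, 10, 15, 18}
W ∪ W' = {4, 5, 6, 7, 8, 9, 10, 11, 12, 13, 14, 15, 16, 17, 18, 19, 20}
(W ∪ W') Δ W = {7, 8, 10, 15, 18}
X ∪ Y = {4, 5, 7, 8, 9, 10, 11, 13, 14, 15, 16, 17, 18, 19, 20}
((W ∪ W') Δ W) ∪ (X ∪ Y) = {4, 5, 7, 8, 9, 10, 11, 13, 14, 15, 16, 17, 18, 19, 20}
(((W ∪ W') Δ W) ∪ (X ∪ Y))' = {6, 12}
4 ∈ (Z ∩ (W ∪ X)) ∖ ((Y Δ X) ∖ ((Y ∪ Z) Δ X)) but 4 ∉ (((W ∪ W') Δ W) ∪ (X ∪ Y))', so the inclusion fails.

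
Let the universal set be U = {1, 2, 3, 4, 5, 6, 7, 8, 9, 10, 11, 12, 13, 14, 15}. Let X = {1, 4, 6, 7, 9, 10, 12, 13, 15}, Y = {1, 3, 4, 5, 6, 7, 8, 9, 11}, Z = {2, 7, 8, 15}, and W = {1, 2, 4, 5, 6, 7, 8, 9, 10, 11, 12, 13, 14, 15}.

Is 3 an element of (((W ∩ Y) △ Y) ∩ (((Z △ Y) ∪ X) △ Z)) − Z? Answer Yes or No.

Yes

3 ∉ W and 3 ∈ Y, so 3 ∉ W ∩ Y
3 ∉ (W ∩ Y) and 3 ∈ Y, so 3 ∈ (W ∩ Y) △ Y
3 ∉ Z and 3 ∈ Y, so 3 ∈ Z △ Y
3 ∈ (Z △ Y) and 3 ∉ X, so 3 ∈ (Z △ Y) ∪ X
3 ∈ ((Z △ Y) ∪ X) and 3 ∉ Z, so 3 ∈ ((Z △ Y) ∪ X) △ Z
3 ∈ ((W ∩ Y) △ Y) and 3 ∈ (((Z △ Y) ∪ X) △ Z), so 3 ∈ ((W ∩ Y) △ Y) ∩ (((Z △ Y) ∪ X) △ Z)
3 ∈ (((W ∩ Y) △ Y) ∩ (((Z △ Y) ∪ X) △ Z)) and 3 ∉ Z, so 3 ∈ (((W ∩ Y) △ Y) ∩ (((Z △ Y) ∪ X) △ Z)) − Z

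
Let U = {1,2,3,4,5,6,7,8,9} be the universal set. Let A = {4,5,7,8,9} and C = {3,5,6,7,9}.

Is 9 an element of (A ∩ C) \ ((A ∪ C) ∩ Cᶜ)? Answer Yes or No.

Yes

9 ∈ A and 9 ∈ C, so 9 ∈ A ∩ C
9 ∈ A and 9 ∈ C, so 9 ∈ A ∪ C
9 ∈ C, so 9 ∉ Cᶜ
9 ∈ (A ∪ C) and 9 ∉ Cᶜ, so 9 ∉ (A ∪ C) ∩ Cᶜ
9 ∈ (A ∩ C) and 9 ∉ ((A ∪ C) ∩ Cᶜ), so 9 ∈ (A ∩ C) \ ((A ∪ C) ∩ Cᶜ)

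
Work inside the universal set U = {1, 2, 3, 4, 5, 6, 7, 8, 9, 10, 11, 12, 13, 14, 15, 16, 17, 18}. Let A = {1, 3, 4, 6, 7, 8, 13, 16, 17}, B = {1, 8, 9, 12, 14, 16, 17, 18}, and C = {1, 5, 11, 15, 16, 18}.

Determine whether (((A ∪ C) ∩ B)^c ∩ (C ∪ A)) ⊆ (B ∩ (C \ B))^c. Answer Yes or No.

A ∪ C = {1, 3, 4, 5, 6, 7, 8, 11, 13, 15, 16, 17, 18}
(A ∪ C) ∩ B = {1, 8, 16, 17, 18}
((A ∪ C) ∩ B)^c = {2, 3, 4, 5, 6, 7, 9, 10, 11, 12, 13, 14, 15}
C ∪ A = {1, 3, 4, 5, 6, 7, 8, 11, 13, 15, 16, 17, 18}
((A ∪ C) ∩ B)^c ∩ (C ∪ A) = {3, 4, 5, 6, 7, 11, 13, 15}
C \ B = {5, 11, 15}
B ∩ (C \ B) = {}
(B ∩ (C \ B))^c = {1, 2, 3, 4, 5, 6, 7, 8, 9, 10, 11, 12, 13, 14, 15, 16, 17, 18}
Every element of {3, 4, 5, 6, 7, 11, 13, 15} is in {1, 2, 3, 4, 5, 6, 7, 8, 9, 10, 11, 12, 13, 14, 15, 16, 17, 18}, so ((A ∪ C) ∩ B)^c ∩ (C ∪ A) ⊆ (B ∩ (C \ B))^c.

Yes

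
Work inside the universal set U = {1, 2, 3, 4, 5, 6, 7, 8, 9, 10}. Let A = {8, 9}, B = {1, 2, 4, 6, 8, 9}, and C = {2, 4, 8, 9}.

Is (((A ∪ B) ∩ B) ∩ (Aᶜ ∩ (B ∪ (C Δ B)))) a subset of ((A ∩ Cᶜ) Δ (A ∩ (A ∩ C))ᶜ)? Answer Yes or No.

Yes

A ∪ B = {1, 2, 4, 6, 8, 9}
(A ∪ B) ∩ B = {1, 2, 4, 6, 8, 9}
Aᶜ = {1, 2, 3, 4, 5, 6, 7, 10}
C Δ B = {1, 6}
B ∪ (C Δ B) = {1, 2, 4, 6, 8, 9}
Aᶜ ∩ (B ∪ (C Δ B)) = {1, 2, 4, 6}
((A ∪ B) ∩ B) ∩ (Aᶜ ∩ (B ∪ (C Δ B))) = {1, 2, 4, 6}
Cᶜ = {1, 3, 5, 6, 7, 10}
A ∩ Cᶜ = {}
A ∩ C = {8, 9}
A ∩ (A ∩ C) = {8, 9}
(A ∩ (A ∩ C))ᶜ = {1, 2, 3, 4, 5, 6, 7, 10}
(A ∩ Cᶜ) Δ (A ∩ (A ∩ C))ᶜ = {1, 2, 3, 4, 5, 6, 7, 10}
Every element of {1, 2, 4, 6} is in {1, 2, 3, 4, 5, 6, 7, 10}, so ((A ∪ B) ∩ B) ∩ (Aᶜ ∩ (B ∪ (C Δ B))) ⊆ (A ∩ Cᶜ) Δ (A ∩ (A ∩ C))ᶜ.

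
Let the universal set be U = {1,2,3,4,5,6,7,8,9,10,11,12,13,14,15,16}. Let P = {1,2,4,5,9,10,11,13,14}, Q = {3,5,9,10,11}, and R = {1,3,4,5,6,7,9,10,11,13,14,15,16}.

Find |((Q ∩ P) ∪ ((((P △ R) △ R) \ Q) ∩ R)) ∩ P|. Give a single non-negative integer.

Q ∩ P = {5,9,10,11}
P △ R = {2,3,6,7,15,16}
(P △ R) △ R = {1,2,4,5,9,10,11,13,14}
((P △ R) △ R) \ Q = {1,2,4,13,14}
(((P △ R) △ R) \ Q) ∩ R = {1,4,13,14}
(Q ∩ P) ∪ ((((P △ R) △ R) \ Q) ∩ R) = {1,4,5,9,10,11,13,14}
((Q ∩ P) ∪ ((((P △ R) △ R) \ Q) ∩ R)) ∩ P = {1,4,5,9,10,11,13,14}
|((Q ∩ P) ∪ ((((P △ R) △ R) \ Q) ∩ R)) ∩ P| = 8

8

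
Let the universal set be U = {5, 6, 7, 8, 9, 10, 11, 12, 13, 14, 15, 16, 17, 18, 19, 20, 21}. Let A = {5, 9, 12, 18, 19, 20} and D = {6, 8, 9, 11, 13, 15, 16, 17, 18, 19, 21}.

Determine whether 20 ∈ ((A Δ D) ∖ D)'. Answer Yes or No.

No

20 ∈ A and 20 ∉ D, so 20 ∈ A Δ D
20 ∈ (A Δ D) and 20 ∉ D, so 20 ∈ (A Δ D) ∖ D
20 ∉ ((A Δ D) ∖ D)' since 20 ∈ ((A Δ D) ∖ D)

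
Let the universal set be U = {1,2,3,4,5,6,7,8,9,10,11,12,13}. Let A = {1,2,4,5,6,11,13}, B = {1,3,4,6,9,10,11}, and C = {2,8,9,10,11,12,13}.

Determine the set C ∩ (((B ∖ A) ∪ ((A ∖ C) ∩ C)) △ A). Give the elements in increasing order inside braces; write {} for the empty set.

{2,9,10,11,13}

B ∖ A = {3,9,10}
A ∖ C = {1,4,5,6}
(A ∖ C) ∩ C = {}
(B ∖ A) ∪ ((A ∖ C) ∩ C) = {3,9,10}
((B ∖ A) ∪ ((A ∖ C) ∩ C)) △ A = {1,2,3,4,5,6,9,10,11,13}
C ∩ (((B ∖ A) ∪ ((A ∖ C) ∩ C)) △ A) = {2,9,10,11,13}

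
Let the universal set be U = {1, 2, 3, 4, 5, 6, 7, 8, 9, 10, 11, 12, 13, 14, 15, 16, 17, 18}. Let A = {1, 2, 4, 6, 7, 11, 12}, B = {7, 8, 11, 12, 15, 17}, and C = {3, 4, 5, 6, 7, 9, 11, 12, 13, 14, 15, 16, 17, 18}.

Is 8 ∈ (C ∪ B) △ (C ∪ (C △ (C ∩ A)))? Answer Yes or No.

Yes

8 ∉ C and 8 ∈ B, so 8 ∈ C ∪ B
8 ∉ C and 8 ∉ A, so 8 ∉ C ∩ A
8 ∉ C and 8 ∉ (C ∩ A), so 8 ∉ C △ (C ∩ A)
8 ∉ C and 8 ∉ (C △ (C ∩ A)), so 8 ∉ C ∪ (C △ (C ∩ A))
8 ∈ (C ∪ B) and 8 ∉ (C ∪ (C △ (C ∩ A))), so 8 ∈ (C ∪ B) △ (C ∪ (C △ (C ∩ A)))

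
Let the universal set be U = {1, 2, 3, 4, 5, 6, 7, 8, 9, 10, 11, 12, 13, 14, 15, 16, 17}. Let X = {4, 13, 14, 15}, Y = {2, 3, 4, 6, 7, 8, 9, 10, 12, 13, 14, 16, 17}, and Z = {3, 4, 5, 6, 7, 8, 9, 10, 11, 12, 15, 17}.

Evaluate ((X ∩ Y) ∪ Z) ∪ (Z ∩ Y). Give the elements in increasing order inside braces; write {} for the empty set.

X ∩ Y = {4, 13, 14}
(X ∩ Y) ∪ Z = {3, 4, 5, 6, 7, 8, 9, 10, 11, 12, 13, 14, 15, 17}
Z ∩ Y = {3, 4, 6, 7, 8, 9, 10, 12, 17}
((X ∩ Y) ∪ Z) ∪ (Z ∩ Y) = {3, 4, 5, 6, 7, 8, 9, 10, 11, 12, 13, 14, 15, 17}

{3, 4, 5, 6, 7, 8, 9, 10, 11, 12, 13, 14, 15, 17}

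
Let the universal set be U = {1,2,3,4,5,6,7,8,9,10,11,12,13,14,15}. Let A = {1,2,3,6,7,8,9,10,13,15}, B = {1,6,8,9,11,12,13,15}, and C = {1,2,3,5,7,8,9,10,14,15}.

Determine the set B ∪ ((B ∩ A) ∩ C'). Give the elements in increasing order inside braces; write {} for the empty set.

{1,6,8,9,11,12,13,15}

B ∩ A = {1,6,8,9,13,15}
C' = {4,6,11,12,13}
(B ∩ A) ∩ C' = {6,13}
B ∪ ((B ∩ A) ∩ C') = {1,6,8,9,11,12,13,15}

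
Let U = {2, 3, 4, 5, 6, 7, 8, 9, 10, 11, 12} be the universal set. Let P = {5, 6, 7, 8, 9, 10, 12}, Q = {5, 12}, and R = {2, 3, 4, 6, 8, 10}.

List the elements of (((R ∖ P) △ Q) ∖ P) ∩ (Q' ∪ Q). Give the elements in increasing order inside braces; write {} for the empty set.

{2, 3, 4}

R ∖ P = {2, 3, 4}
(R ∖ P) △ Q = {2, 3, 4, 5, 12}
((R ∖ P) △ Q) ∖ P = {2, 3, 4}
Q' = {2, 3, 4, 6, 7, 8, 9, 10, 11}
Q' ∪ Q = {2, 3, 4, 5, 6, 7, 8, 9, 10, 11, 12}
(((R ∖ P) △ Q) ∖ P) ∩ (Q' ∪ Q) = {2, 3, 4}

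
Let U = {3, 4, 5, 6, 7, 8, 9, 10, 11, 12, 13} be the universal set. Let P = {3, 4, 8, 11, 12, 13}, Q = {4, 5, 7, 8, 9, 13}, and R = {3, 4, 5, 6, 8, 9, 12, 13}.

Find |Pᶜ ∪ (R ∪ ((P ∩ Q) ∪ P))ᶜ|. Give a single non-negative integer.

5

Pᶜ = {5, 6, 7, 9, 10}
P ∩ Q = {4, 8, 13}
(P ∩ Q) ∪ P = {3, 4, 8, 11, 12, 13}
R ∪ ((P ∩ Q) ∪ P) = {3, 4, 5, 6, 8, 9, 11, 12, 13}
(R ∪ ((P ∩ Q) ∪ P))ᶜ = {7, 10}
Pᶜ ∪ (R ∪ ((P ∩ Q) ∪ P))ᶜ = {5, 6, 7, 9, 10}
|Pᶜ ∪ (R ∪ ((P ∩ Q) ∪ P))ᶜ| = 5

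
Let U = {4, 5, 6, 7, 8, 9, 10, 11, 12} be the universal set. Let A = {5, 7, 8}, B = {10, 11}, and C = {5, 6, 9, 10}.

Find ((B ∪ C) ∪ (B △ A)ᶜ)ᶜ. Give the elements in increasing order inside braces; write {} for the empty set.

{7, 8}

B ∪ C = {5, 6, 9, 10, 11}
B △ A = {5, 7, 8, 10, 11}
(B △ A)ᶜ = {4, 6, 9, 12}
(B ∪ C) ∪ (B △ A)ᶜ = {4, 5, 6, 9, 10, 11, 12}
((B ∪ C) ∪ (B △ A)ᶜ)ᶜ = {7, 8}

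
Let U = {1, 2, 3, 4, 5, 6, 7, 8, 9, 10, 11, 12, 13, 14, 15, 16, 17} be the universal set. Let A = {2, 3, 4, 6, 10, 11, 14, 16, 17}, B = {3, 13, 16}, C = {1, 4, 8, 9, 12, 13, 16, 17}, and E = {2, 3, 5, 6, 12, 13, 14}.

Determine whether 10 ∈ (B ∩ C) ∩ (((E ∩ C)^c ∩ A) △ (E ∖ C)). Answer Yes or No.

10 ∉ B and 10 ∉ C, so 10 ∉ B ∩ C
10 ∉ E and 10 ∉ C, so 10 ∉ E ∩ C
10 ∈ (E ∩ C)^c since 10 ∉ (E ∩ C)
10 ∈ (E ∩ C)^c and 10 ∈ A, so 10 ∈ (E ∩ C)^c ∩ A
10 ∉ E and 10 ∉ C, so 10 ∉ E ∖ C
10 ∈ ((E ∩ C)^c ∩ A) and 10 ∉ (E ∖ C), so 10 ∈ ((E ∩ C)^c ∩ A) △ (E ∖ C)
10 ∉ (B ∩ C) and 10 ∈ (((E ∩ C)^c ∩ A) △ (E ∖ C)), so 10 ∉ (B ∩ C) ∩ (((E ∩ C)^c ∩ A) △ (E ∖ C))

No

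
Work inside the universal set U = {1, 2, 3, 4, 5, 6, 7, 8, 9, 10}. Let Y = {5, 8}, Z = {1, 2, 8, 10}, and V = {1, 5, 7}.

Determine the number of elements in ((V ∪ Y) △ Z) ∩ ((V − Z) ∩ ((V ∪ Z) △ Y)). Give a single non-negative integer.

V ∪ Y = {1, 5, 7, 8}
(V ∪ Y) △ Z = {2, 5, 7, 10}
V − Z = {5, 7}
V ∪ Z = {1, 2, 5, 7, 8, 10}
(V ∪ Z) △ Y = {1, 2, 7, 10}
(V − Z) ∩ ((V ∪ Z) △ Y) = {7}
((V ∪ Y) △ Z) ∩ ((V − Z) ∩ ((V ∪ Z) △ Y)) = {7}
|((V ∪ Y) △ Z) ∩ ((V − Z) ∩ ((V ∪ Z) △ Y))| = 1

1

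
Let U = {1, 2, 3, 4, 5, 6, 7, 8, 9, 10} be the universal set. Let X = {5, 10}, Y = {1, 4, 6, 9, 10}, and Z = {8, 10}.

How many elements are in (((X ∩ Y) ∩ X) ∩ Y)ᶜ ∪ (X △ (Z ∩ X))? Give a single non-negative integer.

9

X ∩ Y = {10}
(X ∩ Y) ∩ X = {10}
((X ∩ Y) ∩ X) ∩ Y = {10}
(((X ∩ Y) ∩ X) ∩ Y)ᶜ = {1, 2, 3, 4, 5, 6, 7, 8, 9}
Z ∩ X = {10}
X △ (Z ∩ X) = {5}
(((X ∩ Y) ∩ X) ∩ Y)ᶜ ∪ (X △ (Z ∩ X)) = {1, 2, 3, 4, 5, 6, 7, 8, 9}
|(((X ∩ Y) ∩ X) ∩ Y)ᶜ ∪ (X △ (Z ∩ X))| = 9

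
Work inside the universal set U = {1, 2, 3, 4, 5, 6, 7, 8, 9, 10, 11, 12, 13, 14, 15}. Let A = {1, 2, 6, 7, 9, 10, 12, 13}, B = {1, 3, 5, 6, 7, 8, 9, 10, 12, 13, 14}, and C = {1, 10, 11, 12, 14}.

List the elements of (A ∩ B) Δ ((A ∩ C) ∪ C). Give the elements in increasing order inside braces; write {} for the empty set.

{6, 7, 9, 11, 13, 14}

A ∩ B = {1, 6, 7, 9, 10, 12, 13}
A ∩ C = {1, 10, 12}
(A ∩ C) ∪ C = {1, 10, 11, 12, 14}
(A ∩ B) Δ ((A ∩ C) ∪ C) = {6, 7, 9, 11, 13, 14}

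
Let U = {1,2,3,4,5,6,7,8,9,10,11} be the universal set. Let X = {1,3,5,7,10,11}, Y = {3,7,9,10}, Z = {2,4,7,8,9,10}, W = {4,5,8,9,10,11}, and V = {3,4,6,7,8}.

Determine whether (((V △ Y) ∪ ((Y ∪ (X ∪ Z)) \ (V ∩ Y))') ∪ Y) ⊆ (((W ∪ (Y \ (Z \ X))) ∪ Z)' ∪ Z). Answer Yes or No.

V △ Y = {4,6,8,9,10}
X ∪ Z = {1,2,3,4,5,7,8,9,10,11}
Y ∪ (X ∪ Z) = {1,2,3,4,5,7,8,9,10,11}
V ∩ Y = {3,7}
(Y ∪ (X ∪ Z)) \ (V ∩ Y) = {1,2,4,5,8,9,10,11}
((Y ∪ (X ∪ Z)) \ (V ∩ Y))' = {3,6,7}
(V △ Y) ∪ ((Y ∪ (X ∪ Z)) \ (V ∩ Y))' = {3,4,6,7,8,9,10}
((V △ Y) ∪ ((Y ∪ (X ∪ Z)) \ (V ∩ Y))') ∪ Y = {3,4,6,7,8,9,10}
Z \ X = {2,4,8,9}
Y \ (Z \ X) = {3,7,10}
W ∪ (Y \ (Z \ X)) = {3,4,5,7,8,9,10,11}
(W ∪ (Y \ (Z \ X))) ∪ Z = {2,3,4,5,7,8,9,10,11}
((W ∪ (Y \ (Z \ X))) ∪ Z)' = {1,6}
((W ∪ (Y \ (Z \ X))) ∪ Z)' ∪ Z = {1,2,4,6,7,8,9,10}
3 ∈ ((V △ Y) ∪ ((Y ∪ (X ∪ Z)) \ (V ∩ Y))') ∪ Y but 3 ∉ ((W ∪ (Y \ (Z \ X))) ∪ Z)' ∪ Z, so the inclusion fails.

No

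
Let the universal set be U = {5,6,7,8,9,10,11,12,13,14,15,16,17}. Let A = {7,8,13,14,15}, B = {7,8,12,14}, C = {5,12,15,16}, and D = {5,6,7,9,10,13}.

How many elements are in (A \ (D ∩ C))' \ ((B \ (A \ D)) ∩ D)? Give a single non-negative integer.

8

D ∩ C = {5}
A \ (D ∩ C) = {7,8,13,14,15}
(A \ (D ∩ C))' = {5,6,9,10,11,12,16,17}
A \ D = {8,14,15}
B \ (A \ D) = {7,12}
(B \ (A \ D)) ∩ D = {7}
(A \ (D ∩ C))' \ ((B \ (A \ D)) ∩ D) = {5,6,9,10,11,12,16,17}
|(A \ (D ∩ C))' \ ((B \ (A \ D)) ∩ D)| = 8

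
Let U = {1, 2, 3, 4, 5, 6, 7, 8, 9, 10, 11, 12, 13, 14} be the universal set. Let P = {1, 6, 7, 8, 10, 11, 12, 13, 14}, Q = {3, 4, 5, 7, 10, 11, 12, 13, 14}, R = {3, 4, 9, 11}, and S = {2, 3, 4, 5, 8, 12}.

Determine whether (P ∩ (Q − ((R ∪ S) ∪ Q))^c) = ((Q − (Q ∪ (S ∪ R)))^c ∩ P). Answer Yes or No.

Yes

R ∪ S = {2, 3, 4, 5, 8, 9, 11, 12}
(R ∪ S) ∪ Q = {2, 3, 4, 5, 7, 8, 9, 10, 11, 12, 13, 14}
Q − ((R ∪ S) ∪ Q) = {}
(Q − ((R ∪ S) ∪ Q))^c = {1, 2, 3, 4, 5, 6, 7, 8, 9, 10, 11, 12, 13, 14}
P ∩ (Q − ((R ∪ S) ∪ Q))^c = {1, 6, 7, 8, 10, 11, 12, 13, 14}
S ∪ R = {2, 3, 4, 5, 8, 9, 11, 12}
Q ∪ (S ∪ R) = {2, 3, 4, 5, 7, 8, 9, 10, 11, 12, 13, 14}
Q − (Q ∪ (S ∪ R)) = {}
(Q − (Q ∪ (S ∪ R)))^c = {1, 2, 3, 4, 5, 6, 7, 8, 9, 10, 11, 12, 13, 14}
(Q − (Q ∪ (S ∪ R)))^c ∩ P = {1, 6, 7, 8, 10, 11, 12, 13, 14}
Both equal {1, 6, 7, 8, 10, 11, 12, 13, 14}, so P ∩ (Q − ((R ∪ S) ∪ Q))^c = (Q − (Q ∪ (S ∪ R)))^c ∩ P.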